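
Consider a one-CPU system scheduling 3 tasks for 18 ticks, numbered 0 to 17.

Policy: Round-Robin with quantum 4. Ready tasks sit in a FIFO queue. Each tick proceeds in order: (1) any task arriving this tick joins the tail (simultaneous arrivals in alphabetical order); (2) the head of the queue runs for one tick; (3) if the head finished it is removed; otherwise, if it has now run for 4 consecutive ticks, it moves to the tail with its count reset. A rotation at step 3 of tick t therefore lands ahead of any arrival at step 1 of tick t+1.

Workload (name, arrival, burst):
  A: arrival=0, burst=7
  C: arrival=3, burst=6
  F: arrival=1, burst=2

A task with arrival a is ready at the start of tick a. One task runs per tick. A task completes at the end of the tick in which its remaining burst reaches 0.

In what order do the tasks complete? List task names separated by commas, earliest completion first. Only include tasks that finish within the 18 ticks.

completion order = F, A, C

t=0: queue=[A] q_used=0 → run A
t=1: queue=[A,F] q_used=1 → run A
t=2: queue=[A,F] q_used=2 → run A
t=3: queue=[A,F,C] q_used=3 → run A
t=4: queue=[F,C,A] q_used=0 → run F
t=5: queue=[F,C,A] q_used=1 → run F
t=6: queue=[C,A] q_used=0 → run C
t=7: queue=[C,A] q_used=1 → run C
t=8: queue=[C,A] q_used=2 → run C
t=9: queue=[C,A] q_used=3 → run C
t=10: queue=[A,C] q_used=0 → run A
t=11: queue=[A,C] q_used=1 → run A
t=12: queue=[A,C] q_used=2 → run A
t=13: queue=[C] q_used=0 → run C
t=14: queue=[C] q_used=1 → run C
t=15: (idle)
t=16: (idle)
t=17: (idle)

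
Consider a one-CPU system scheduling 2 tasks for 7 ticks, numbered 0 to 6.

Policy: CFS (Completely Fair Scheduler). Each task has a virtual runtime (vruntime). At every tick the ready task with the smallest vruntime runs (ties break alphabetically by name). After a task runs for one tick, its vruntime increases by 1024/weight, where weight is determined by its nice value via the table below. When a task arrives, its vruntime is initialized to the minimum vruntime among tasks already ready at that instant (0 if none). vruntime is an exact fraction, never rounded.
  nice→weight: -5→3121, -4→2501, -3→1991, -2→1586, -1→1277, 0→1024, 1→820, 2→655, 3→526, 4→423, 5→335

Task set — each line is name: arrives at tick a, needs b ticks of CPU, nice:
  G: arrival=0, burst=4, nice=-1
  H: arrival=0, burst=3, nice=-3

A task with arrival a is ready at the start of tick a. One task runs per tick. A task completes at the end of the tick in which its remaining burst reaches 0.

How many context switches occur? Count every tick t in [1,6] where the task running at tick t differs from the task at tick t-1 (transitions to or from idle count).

context switches = 4

t=0: vr[G=0 H=0] → run G
t=1: vr[G=1024/1277 H=0] → run H
t=2: vr[G=1024/1277 H=1024/1991] → run H
t=3: vr[G=1024/1277 H=2048/1991] → run G
t=4: vr[G=2048/1277 H=2048/1991] → run H
t=5: vr[G=2048/1277] → run G
t=6: vr[G=3072/1277] → run G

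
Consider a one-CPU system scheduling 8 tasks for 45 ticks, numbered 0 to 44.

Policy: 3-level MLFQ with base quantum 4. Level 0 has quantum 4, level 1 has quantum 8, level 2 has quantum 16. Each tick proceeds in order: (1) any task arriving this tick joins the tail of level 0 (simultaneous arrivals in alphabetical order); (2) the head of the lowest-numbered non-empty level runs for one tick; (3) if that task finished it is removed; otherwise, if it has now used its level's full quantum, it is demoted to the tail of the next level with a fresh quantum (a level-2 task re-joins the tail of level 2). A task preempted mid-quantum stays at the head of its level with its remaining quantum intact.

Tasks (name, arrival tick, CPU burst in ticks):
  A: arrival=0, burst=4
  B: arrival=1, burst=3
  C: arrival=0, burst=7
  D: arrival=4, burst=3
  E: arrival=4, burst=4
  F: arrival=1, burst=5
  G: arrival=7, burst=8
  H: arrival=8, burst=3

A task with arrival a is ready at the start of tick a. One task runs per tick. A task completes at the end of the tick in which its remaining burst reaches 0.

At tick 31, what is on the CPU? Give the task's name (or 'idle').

t=0: L0/L1/L2 = AC/-/- → run A
t=1: L0/L1/L2 = ACBF/-/- → run A
t=2: L0/L1/L2 = ACBF/-/- → run A
t=3: L0/L1/L2 = ACBF/-/- → run A
t=4: L0/L1/L2 = CBFDE/-/- → run C
t=5: L0/L1/L2 = CBFDE/-/- → run C
t=6: L0/L1/L2 = CBFDE/-/- → run C
t=7: L0/L1/L2 = CBFDEG/-/- → run C
t=8: L0/L1/L2 = BFDEGH/C/- → run B
t=9: L0/L1/L2 = BFDEGH/C/- → run B
t=10: L0/L1/L2 = BFDEGH/C/- → run B
t=11: L0/L1/L2 = FDEGH/C/- → run F
t=12: L0/L1/L2 = FDEGH/C/- → run F
t=13: L0/L1/L2 = FDEGH/C/- → run F
t=14: L0/L1/L2 = FDEGH/C/- → run F
t=15: L0/L1/L2 = DEGH/CF/- → run D
t=16: L0/L1/L2 = DEGH/CF/- → run D
t=17: L0/L1/L2 = DEGH/CF/- → run D
t=18: L0/L1/L2 = EGH/CF/- → run E
t=19: L0/L1/L2 = EGH/CF/- → run E
t=20: L0/L1/L2 = EGH/CF/- → run E
t=21: L0/L1/L2 = EGH/CF/- → run E
t=22: L0/L1/L2 = GH/CF/- → run G
t=23: L0/L1/L2 = GH/CF/- → run G
t=24: L0/L1/L2 = GH/CF/- → run G
t=25: L0/L1/L2 = GH/CF/- → run G
t=26: L0/L1/L2 = H/CFG/- → run H
t=27: L0/L1/L2 = H/CFG/- → run H
t=28: L0/L1/L2 = H/CFG/- → run H
t=29: L0/L1/L2 = -/CFG/- → run C
t=30: L0/L1/L2 = -/CFG/- → run C
t=31: L0/L1/L2 = -/CFG/- → run C
t=32: L0/L1/L2 = -/FG/- → run F
t=33: L0/L1/L2 = -/G/- → run G
t=34: L0/L1/L2 = -/G/- → run G
t=35: L0/L1/L2 = -/G/- → run G
t=36: L0/L1/L2 = -/G/- → run G
t=37: (idle)
t=38: (idle)
t=39: (idle)
t=40: (idle)
t=41: (idle)
t=42: (idle)
t=43: (idle)
t=44: (idle)

running at tick 31 = C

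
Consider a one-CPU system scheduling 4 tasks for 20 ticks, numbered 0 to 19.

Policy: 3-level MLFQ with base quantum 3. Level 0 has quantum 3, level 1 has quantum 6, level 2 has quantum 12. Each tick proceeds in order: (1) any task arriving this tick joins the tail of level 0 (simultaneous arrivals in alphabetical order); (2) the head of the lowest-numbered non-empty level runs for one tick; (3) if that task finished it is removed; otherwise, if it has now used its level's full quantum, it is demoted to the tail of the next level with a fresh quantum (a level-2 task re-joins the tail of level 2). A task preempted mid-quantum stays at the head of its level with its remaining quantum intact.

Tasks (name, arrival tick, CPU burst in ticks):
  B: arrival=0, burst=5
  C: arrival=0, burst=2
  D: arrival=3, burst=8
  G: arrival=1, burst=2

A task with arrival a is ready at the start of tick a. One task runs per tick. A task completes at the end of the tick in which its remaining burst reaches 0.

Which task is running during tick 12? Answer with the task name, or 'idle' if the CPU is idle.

t=0: L0/L1/L2 = BC/-/- → run B
t=1: L0/L1/L2 = BCG/-/- → run B
t=2: L0/L1/L2 = BCG/-/- → run B
t=3: L0/L1/L2 = CGD/B/- → run C
t=4: L0/L1/L2 = CGD/B/- → run C
t=5: L0/L1/L2 = GD/B/- → run G
t=6: L0/L1/L2 = GD/B/- → run G
t=7: L0/L1/L2 = D/B/- → run D
t=8: L0/L1/L2 = D/B/- → run D
t=9: L0/L1/L2 = D/B/- → run D
t=10: L0/L1/L2 = -/BD/- → run B
t=11: L0/L1/L2 = -/BD/- → run B
t=12: L0/L1/L2 = -/D/- → run D
t=13: L0/L1/L2 = -/D/- → run D
t=14: L0/L1/L2 = -/D/- → run D
t=15: L0/L1/L2 = -/D/- → run D
t=16: L0/L1/L2 = -/D/- → run D
t=17: (idle)
t=18: (idle)
t=19: (idle)

running at tick 12 = D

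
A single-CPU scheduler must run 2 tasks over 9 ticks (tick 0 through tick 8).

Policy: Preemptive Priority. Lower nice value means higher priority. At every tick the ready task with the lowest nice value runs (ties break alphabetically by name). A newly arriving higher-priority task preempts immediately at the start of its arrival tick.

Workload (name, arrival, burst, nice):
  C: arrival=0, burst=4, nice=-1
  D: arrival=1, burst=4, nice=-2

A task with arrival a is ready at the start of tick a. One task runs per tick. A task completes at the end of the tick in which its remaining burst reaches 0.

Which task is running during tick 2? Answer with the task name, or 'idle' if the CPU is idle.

running at tick 2 = D

t=0: ready={C} → run C
t=1: ready={C,D} → run D
t=2: ready={C,D} → run D
t=3: ready={C,D} → run D
t=4: ready={C,D} → run D
t=5: ready={C} → run C
t=6: ready={C} → run C
t=7: ready={C} → run C
t=8: (idle)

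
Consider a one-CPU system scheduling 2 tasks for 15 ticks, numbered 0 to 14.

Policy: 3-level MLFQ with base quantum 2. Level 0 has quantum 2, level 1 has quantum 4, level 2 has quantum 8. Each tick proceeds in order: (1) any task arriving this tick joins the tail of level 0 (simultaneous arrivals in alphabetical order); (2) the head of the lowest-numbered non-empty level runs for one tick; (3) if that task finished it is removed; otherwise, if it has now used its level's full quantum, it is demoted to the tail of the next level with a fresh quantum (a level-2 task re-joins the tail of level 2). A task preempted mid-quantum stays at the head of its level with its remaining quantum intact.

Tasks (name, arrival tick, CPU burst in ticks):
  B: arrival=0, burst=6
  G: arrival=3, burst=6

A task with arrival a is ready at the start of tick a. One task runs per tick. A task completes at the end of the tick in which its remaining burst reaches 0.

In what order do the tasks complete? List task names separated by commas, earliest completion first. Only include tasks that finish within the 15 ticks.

t=0: L0/L1/L2 = B/-/- → run B
t=1: L0/L1/L2 = B/-/- → run B
t=2: L0/L1/L2 = -/B/- → run B
t=3: L0/L1/L2 = G/B/- → run G
t=4: L0/L1/L2 = G/B/- → run G
t=5: L0/L1/L2 = -/BG/- → run B
t=6: L0/L1/L2 = -/BG/- → run B
t=7: L0/L1/L2 = -/BG/- → run B
t=8: L0/L1/L2 = -/G/- → run G
t=9: L0/L1/L2 = -/G/- → run G
t=10: L0/L1/L2 = -/G/- → run G
t=11: L0/L1/L2 = -/G/- → run G
t=12: (idle)
t=13: (idle)
t=14: (idle)

completion order = B, G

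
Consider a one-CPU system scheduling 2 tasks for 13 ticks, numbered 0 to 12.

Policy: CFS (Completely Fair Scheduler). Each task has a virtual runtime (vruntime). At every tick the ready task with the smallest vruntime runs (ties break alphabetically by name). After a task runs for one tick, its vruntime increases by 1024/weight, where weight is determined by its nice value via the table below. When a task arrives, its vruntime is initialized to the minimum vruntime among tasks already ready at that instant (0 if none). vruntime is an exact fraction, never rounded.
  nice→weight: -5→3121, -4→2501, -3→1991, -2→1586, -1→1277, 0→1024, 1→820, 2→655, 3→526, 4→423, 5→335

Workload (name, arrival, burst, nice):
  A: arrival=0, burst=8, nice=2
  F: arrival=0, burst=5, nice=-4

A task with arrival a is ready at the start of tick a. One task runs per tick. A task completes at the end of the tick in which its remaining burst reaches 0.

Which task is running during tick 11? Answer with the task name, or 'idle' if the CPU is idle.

t=0: vr[A=0 F=0] → run A
t=1: vr[A=1024/655 F=0] → run F
t=2: vr[A=1024/655 F=1024/2501] → run F
t=3: vr[A=1024/655 F=2048/2501] → run F
t=4: vr[A=1024/655 F=3072/2501] → run F
t=5: vr[A=1024/655 F=4096/2501] → run A
t=6: vr[A=2048/655 F=4096/2501] → run F
t=7: vr[A=2048/655] → run A
t=8: vr[A=3072/655] → run A
t=9: vr[A=4096/655] → run A
t=10: vr[A=1024/131] → run A
t=11: vr[A=6144/655] → run A
t=12: vr[A=7168/655] → run A

running at tick 11 = A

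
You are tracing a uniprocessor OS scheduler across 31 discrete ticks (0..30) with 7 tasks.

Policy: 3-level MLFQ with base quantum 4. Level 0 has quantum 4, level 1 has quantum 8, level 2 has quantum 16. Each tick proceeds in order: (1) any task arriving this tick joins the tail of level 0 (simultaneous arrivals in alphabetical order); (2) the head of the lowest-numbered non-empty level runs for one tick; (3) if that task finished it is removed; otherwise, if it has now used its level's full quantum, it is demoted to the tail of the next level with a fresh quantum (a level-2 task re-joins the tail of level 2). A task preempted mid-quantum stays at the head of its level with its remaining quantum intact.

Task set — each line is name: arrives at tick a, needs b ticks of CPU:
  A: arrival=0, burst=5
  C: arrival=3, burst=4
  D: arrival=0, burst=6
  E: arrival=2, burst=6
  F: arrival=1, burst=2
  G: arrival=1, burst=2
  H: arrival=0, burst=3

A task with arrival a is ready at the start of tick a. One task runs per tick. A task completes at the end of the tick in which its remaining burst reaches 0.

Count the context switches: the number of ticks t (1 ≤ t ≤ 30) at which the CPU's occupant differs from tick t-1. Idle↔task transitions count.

t=0: L0/L1/L2 = ADH/-/- → run A
t=1: L0/L1/L2 = ADHFG/-/- → run A
t=2: L0/L1/L2 = ADHFGE/-/- → run A
t=3: L0/L1/L2 = ADHFGEC/-/- → run A
t=4: L0/L1/L2 = DHFGEC/A/- → run D
t=5: L0/L1/L2 = DHFGEC/A/- → run D
t=6: L0/L1/L2 = DHFGEC/A/- → run D
t=7: L0/L1/L2 = DHFGEC/A/- → run D
t=8: L0/L1/L2 = HFGEC/AD/- → run H
t=9: L0/L1/L2 = HFGEC/AD/- → run H
t=10: L0/L1/L2 = HFGEC/AD/- → run H
t=11: L0/L1/L2 = FGEC/AD/- → run F
t=12: L0/L1/L2 = FGEC/AD/- → run F
t=13: L0/L1/L2 = GEC/AD/- → run G
t=14: L0/L1/L2 = GEC/AD/- → run G
t=15: L0/L1/L2 = EC/AD/- → run E
t=16: L0/L1/L2 = EC/AD/- → run E
t=17: L0/L1/L2 = EC/AD/- → run E
t=18: L0/L1/L2 = EC/AD/- → run E
t=19: L0/L1/L2 = C/ADE/- → run C
t=20: L0/L1/L2 = C/ADE/- → run C
t=21: L0/L1/L2 = C/ADE/- → run C
t=22: L0/L1/L2 = C/ADE/- → run C
t=23: L0/L1/L2 = -/ADE/- → run A
t=24: L0/L1/L2 = -/DE/- → run D
t=25: L0/L1/L2 = -/DE/- → run D
t=26: L0/L1/L2 = -/E/- → run E
t=27: L0/L1/L2 = -/E/- → run E
t=28: (idle)
t=29: (idle)
t=30: (idle)

context switches = 10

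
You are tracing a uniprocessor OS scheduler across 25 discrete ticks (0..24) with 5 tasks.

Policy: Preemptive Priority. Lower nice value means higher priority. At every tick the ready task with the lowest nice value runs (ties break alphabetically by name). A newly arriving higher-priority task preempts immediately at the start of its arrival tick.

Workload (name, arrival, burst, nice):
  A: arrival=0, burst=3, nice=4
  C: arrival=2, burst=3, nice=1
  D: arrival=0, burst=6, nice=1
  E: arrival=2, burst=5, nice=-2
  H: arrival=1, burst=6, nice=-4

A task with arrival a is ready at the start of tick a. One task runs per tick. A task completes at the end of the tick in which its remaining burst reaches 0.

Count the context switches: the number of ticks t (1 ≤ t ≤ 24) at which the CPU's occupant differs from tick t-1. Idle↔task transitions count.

t=0: ready={A,D} → run D
t=1: ready={A,D,H} → run H
t=2: ready={A,C,D,E,H} → run H
t=3: ready={A,C,D,E,H} → run H
t=4: ready={A,C,D,E,H} → run H
t=5: ready={A,C,D,E,H} → run H
t=6: ready={A,C,D,E,H} → run H
t=7: ready={A,C,D,E} → run E
t=8: ready={A,C,D,E} → run E
t=9: ready={A,C,D,E} → run E
t=10: ready={A,C,D,E} → run E
t=11: ready={A,C,D,E} → run E
t=12: ready={A,C,D} → run C
t=13: ready={A,C,D} → run C
t=14: ready={A,C,D} → run C
t=15: ready={A,D} → run D
t=16: ready={A,D} → run D
t=17: ready={A,D} → run D
t=18: ready={A,D} → run D
t=19: ready={A,D} → run D
t=20: ready={A} → run A
t=21: ready={A} → run A
t=22: ready={A} → run A
t=23: (idle)
t=24: (idle)

context switches = 6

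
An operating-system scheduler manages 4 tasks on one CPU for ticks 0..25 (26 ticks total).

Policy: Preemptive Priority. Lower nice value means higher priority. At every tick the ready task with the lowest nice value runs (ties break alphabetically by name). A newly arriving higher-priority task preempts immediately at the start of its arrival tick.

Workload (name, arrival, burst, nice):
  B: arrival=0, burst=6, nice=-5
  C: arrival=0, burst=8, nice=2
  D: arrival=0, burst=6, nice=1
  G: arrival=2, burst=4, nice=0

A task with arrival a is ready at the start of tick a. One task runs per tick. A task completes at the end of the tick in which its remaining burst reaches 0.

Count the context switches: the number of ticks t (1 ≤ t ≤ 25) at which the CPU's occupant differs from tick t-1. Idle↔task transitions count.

t=0: ready={B,C,D} → run B
t=1: ready={B,C,D} → run B
t=2: ready={B,C,D,G} → run B
t=3: ready={B,C,D,G} → run B
t=4: ready={B,C,D,G} → run B
t=5: ready={B,C,D,G} → run B
t=6: ready={C,D,G} → run G
t=7: ready={C,D,G} → run G
t=8: ready={C,D,G} → run G
t=9: ready={C,D,G} → run G
t=10: ready={C,D} → run D
t=11: ready={C,D} → run D
t=12: ready={C,D} → run D
t=13: ready={C,D} → run D
t=14: ready={C,D} → run D
t=15: ready={C,D} → run D
t=16: ready={C} → run C
t=17: ready={C} → run C
t=18: ready={C} → run C
t=19: ready={C} → run C
t=20: ready={C} → run C
t=21: ready={C} → run C
t=22: ready={C} → run C
t=23: ready={C} → run C
t=24: (idle)
t=25: (idle)

context switches = 4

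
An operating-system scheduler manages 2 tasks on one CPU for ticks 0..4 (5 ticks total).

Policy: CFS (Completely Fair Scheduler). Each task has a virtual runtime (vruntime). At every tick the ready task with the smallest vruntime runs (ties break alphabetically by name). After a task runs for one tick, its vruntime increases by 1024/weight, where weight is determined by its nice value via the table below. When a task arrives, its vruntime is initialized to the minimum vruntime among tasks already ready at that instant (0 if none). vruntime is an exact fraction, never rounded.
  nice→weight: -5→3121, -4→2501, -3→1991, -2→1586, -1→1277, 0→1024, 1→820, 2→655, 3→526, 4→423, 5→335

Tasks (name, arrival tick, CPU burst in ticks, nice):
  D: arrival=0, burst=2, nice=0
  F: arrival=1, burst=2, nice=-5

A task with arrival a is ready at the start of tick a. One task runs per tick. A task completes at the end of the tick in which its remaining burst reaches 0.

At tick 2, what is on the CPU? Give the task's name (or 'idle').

running at tick 2 = F

t=0: vr[D=0] → run D
t=1: vr[D=1 F=1] → run D
t=2: vr[F=1] → run F
t=3: vr[F=4145/3121] → run F
t=4: (idle)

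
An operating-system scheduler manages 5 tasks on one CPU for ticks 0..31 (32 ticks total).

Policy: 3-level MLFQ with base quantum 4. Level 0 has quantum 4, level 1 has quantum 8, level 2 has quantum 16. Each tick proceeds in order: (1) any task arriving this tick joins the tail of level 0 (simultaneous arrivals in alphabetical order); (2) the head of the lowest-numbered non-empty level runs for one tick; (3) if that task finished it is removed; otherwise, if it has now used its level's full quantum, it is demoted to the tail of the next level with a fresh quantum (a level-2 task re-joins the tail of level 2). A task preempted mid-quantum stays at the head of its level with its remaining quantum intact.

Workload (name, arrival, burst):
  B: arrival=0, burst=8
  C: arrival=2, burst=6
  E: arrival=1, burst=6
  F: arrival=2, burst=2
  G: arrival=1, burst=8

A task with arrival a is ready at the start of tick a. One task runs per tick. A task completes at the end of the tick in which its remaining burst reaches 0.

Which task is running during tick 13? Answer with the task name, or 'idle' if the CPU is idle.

t=0: L0/L1/L2 = B/-/- → run B
t=1: L0/L1/L2 = BEG/-/- → run B
t=2: L0/L1/L2 = BEGCF/-/- → run B
t=3: L0/L1/L2 = BEGCF/-/- → run B
t=4: L0/L1/L2 = EGCF/B/- → run E
t=5: L0/L1/L2 = EGCF/B/- → run E
t=6: L0/L1/L2 = EGCF/B/- → run E
t=7: L0/L1/L2 = EGCF/B/- → run E
t=8: L0/L1/L2 = GCF/BE/- → run G
t=9: L0/L1/L2 = GCF/BE/- → run G
t=10: L0/L1/L2 = GCF/BE/- → run G
t=11: L0/L1/L2 = GCF/BE/- → run G
t=12: L0/L1/L2 = CF/BEG/- → run C
t=13: L0/L1/L2 = CF/BEG/- → run C
t=14: L0/L1/L2 = CF/BEG/- → run C
t=15: L0/L1/L2 = CF/BEG/- → run C
t=16: L0/L1/L2 = F/BEGC/- → run F
t=17: L0/L1/L2 = F/BEGC/- → run F
t=18: L0/L1/L2 = -/BEGC/- → run B
t=19: L0/L1/L2 = -/BEGC/- → run B
t=20: L0/L1/L2 = -/BEGC/- → run B
t=21: L0/L1/L2 = -/BEGC/- → run B
t=22: L0/L1/L2 = -/EGC/- → run E
t=23: L0/L1/L2 = -/EGC/- → run E
t=24: L0/L1/L2 = -/GC/- → run G
t=25: L0/L1/L2 = -/GC/- → run G
t=26: L0/L1/L2 = -/GC/- → run G
t=27: L0/L1/L2 = -/GC/- → run G
t=28: L0/L1/L2 = -/C/- → run C
t=29: L0/L1/L2 = -/C/- → run C
t=30: (idle)
t=31: (idle)

running at tick 13 = C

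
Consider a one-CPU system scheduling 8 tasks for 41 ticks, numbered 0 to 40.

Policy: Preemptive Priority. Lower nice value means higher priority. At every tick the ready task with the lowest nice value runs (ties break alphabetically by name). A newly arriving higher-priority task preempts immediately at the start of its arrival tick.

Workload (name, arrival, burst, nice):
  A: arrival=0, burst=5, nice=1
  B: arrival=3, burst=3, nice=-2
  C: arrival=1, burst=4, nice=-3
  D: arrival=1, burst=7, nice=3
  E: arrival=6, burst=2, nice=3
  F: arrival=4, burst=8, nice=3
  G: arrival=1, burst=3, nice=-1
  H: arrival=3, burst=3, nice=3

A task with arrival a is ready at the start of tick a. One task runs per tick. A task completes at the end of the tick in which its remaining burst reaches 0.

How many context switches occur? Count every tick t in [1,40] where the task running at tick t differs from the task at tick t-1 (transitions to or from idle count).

context switches = 9

t=0: ready={A} → run A
t=1: ready={A,C,D,G} → run C
t=2: ready={A,C,D,G} → run C
t=3: ready={A,B,C,D,G,H} → run C
t=4: ready={A,B,C,D,F,G,H} → run C
t=5: ready={A,B,D,F,G,H} → run B
t=6: ready={A,B,D,E,F,G,H} → run B
t=7: ready={A,B,D,E,F,G,H} → run B
t=8: ready={A,D,E,F,G,H} → run G
t=9: ready={A,D,E,F,G,H} → run G
t=10: ready={A,D,E,F,G,H} → run G
t=11: ready={A,D,E,F,H} → run A
t=12: ready={A,D,E,F,H} → run A
t=13: ready={A,D,E,F,H} → run A
t=14: ready={A,D,E,F,H} → run A
t=15: ready={D,E,F,H} → run D
t=16: ready={D,E,F,H} → run D
t=17: ready={D,E,F,H} → run D
t=18: ready={D,E,F,H} → run D
t=19: ready={D,E,F,H} → run D
t=20: ready={D,E,F,H} → run D
t=21: ready={D,E,F,H} → run D
t=22: ready={E,F,H} → run E
t=23: ready={E,F,H} → run E
t=24: ready={F,H} → run F
t=25: ready={F,H} → run F
t=26: ready={F,H} → run F
t=27: ready={F,H} → run F
t=28: ready={F,H} → run F
t=29: ready={F,H} → run F
t=30: ready={F,H} → run F
t=31: ready={F,H} → run F
t=32: ready={H} → run H
t=33: ready={H} → run H
t=34: ready={H} → run H
t=35: (idle)
t=36: (idle)
t=37: (idle)
t=38: (idle)
t=39: (idle)
t=40: (idle)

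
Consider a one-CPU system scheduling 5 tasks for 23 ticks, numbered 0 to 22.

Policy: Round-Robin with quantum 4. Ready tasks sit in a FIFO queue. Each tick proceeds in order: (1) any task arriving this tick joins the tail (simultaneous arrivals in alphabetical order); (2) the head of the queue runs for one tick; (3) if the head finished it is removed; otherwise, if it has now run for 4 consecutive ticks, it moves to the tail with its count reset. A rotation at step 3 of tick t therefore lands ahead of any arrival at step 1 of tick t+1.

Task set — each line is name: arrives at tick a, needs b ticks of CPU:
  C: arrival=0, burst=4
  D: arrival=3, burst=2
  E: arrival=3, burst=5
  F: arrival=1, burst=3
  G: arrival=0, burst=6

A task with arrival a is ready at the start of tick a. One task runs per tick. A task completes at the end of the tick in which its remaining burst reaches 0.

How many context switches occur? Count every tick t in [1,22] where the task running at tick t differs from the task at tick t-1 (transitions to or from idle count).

context switches = 7

t=0: queue=[C,G] q_used=0 → run C
t=1: queue=[C,G,F] q_used=1 → run C
t=2: queue=[C,G,F] q_used=2 → run C
t=3: queue=[C,G,F,D,E] q_used=3 → run C
t=4: queue=[G,F,D,E] q_used=0 → run G
t=5: queue=[G,F,D,E] q_used=1 → run G
t=6: queue=[G,F,D,E] q_used=2 → run G
t=7: queue=[G,F,D,E] q_used=3 → run G
t=8: queue=[F,D,E,G] q_used=0 → run F
t=9: queue=[F,D,E,G] q_used=1 → run F
t=10: queue=[F,D,E,G] q_used=2 → run F
t=11: queue=[D,E,G] q_used=0 → run D
t=12: queue=[D,E,G] q_used=1 → run D
t=13: queue=[E,G] q_used=0 → run E
t=14: queue=[E,G] q_used=1 → run E
t=15: queue=[E,G] q_used=2 → run E
t=16: queue=[E,G] q_used=3 → run E
t=17: queue=[G,E] q_used=0 → run G
t=18: queue=[G,E] q_used=1 → run G
t=19: queue=[E] q_used=0 → run E
t=20: (idle)
t=21: (idle)
t=22: (idle)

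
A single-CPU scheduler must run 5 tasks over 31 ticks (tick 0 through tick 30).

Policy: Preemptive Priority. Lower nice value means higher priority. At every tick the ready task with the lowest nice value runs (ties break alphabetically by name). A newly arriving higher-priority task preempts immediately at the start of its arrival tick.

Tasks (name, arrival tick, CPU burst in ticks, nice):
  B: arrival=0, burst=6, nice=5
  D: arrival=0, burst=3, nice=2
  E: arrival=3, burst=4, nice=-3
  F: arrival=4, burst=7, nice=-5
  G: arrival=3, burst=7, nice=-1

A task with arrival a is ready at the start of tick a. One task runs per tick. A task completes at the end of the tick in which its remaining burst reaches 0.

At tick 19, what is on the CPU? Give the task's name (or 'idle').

t=0: ready={B,D} → run D
t=1: ready={B,D} → run D
t=2: ready={B,D} → run D
t=3: ready={B,E,G} → run E
t=4: ready={B,E,F,G} → run F
t=5: ready={B,E,F,G} → run F
t=6: ready={B,E,F,G} → run F
t=7: ready={B,E,F,G} → run F
t=8: ready={B,E,F,G} → run F
t=9: ready={B,E,F,G} → run F
t=10: ready={B,E,F,G} → run F
t=11: ready={B,E,G} → run E
t=12: ready={B,E,G} → run E
t=13: ready={B,E,G} → run E
t=14: ready={B,G} → run G
t=15: ready={B,G} → run G
t=16: ready={B,G} → run G
t=17: ready={B,G} → run G
t=18: ready={B,G} → run G
t=19: ready={B,G} → run G
t=20: ready={B,G} → run G
t=21: ready={B} → run B
t=22: ready={B} → run B
t=23: ready={B} → run B
t=24: ready={B} → run B
t=25: ready={B} → run B
t=26: ready={B} → run B
t=27: (idle)
t=28: (idle)
t=29: (idle)
t=30: (idle)

running at tick 19 = G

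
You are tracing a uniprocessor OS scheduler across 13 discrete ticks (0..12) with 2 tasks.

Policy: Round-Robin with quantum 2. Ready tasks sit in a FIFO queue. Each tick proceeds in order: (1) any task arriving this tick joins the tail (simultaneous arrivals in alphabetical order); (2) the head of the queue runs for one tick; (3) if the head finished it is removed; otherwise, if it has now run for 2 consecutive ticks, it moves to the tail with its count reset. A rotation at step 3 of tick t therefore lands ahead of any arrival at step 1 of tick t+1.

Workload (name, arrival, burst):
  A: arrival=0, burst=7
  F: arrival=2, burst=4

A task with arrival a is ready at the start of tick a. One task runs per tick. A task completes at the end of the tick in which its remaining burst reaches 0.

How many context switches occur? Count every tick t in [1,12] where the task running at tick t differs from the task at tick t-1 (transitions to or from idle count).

context switches = 5

t=0: queue=[A] q_used=0 → run A
t=1: queue=[A] q_used=1 → run A
t=2: queue=[A,F] q_used=0 → run A
t=3: queue=[A,F] q_used=1 → run A
t=4: queue=[F,A] q_used=0 → run F
t=5: queue=[F,A] q_used=1 → run F
t=6: queue=[A,F] q_used=0 → run A
t=7: queue=[A,F] q_used=1 → run A
t=8: queue=[F,A] q_used=0 → run F
t=9: queue=[F,A] q_used=1 → run F
t=10: queue=[A] q_used=0 → run A
t=11: (idle)
t=12: (idle)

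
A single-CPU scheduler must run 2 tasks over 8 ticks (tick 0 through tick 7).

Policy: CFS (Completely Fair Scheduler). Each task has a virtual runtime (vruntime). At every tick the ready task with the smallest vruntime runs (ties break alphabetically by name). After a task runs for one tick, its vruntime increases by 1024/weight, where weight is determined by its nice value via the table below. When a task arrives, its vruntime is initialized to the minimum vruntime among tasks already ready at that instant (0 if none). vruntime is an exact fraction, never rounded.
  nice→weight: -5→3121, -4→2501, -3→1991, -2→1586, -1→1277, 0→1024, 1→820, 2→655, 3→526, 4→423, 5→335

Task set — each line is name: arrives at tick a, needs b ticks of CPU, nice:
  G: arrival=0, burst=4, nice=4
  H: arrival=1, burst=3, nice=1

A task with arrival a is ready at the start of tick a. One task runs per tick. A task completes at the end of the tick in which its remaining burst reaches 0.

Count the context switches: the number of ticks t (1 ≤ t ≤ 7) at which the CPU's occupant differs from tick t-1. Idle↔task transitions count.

t=0: vr[G=0] → run G
t=1: vr[G=1024/423 H=1024/423] → run G
t=2: vr[G=2048/423 H=1024/423] → run H
t=3: vr[G=2048/423 H=318208/86715] → run H
t=4: vr[G=2048/423 H=426496/86715] → run G
t=5: vr[G=1024/141 H=426496/86715] → run H
t=6: vr[G=1024/141] → run G
t=7: (idle)

context switches = 5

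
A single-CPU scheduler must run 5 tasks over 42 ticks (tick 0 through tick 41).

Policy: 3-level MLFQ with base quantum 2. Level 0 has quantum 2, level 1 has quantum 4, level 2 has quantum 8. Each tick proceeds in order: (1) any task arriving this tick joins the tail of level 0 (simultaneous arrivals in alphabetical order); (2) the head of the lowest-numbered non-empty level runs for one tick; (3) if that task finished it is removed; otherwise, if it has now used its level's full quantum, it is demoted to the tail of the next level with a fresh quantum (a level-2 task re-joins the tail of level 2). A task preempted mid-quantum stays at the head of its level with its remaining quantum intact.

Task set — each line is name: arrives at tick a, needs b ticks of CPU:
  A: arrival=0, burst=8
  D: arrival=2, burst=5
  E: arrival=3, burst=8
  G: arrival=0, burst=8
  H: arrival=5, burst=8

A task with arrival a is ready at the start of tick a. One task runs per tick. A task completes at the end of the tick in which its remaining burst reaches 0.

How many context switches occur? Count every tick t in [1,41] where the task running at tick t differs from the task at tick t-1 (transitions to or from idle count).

context switches = 14

t=0: L0/L1/L2 = AG/-/- → run A
t=1: L0/L1/L2 = AG/-/- → run A
t=2: L0/L1/L2 = GD/A/- → run G
t=3: L0/L1/L2 = GDE/A/- → run G
t=4: L0/L1/L2 = DE/AG/- → run D
t=5: L0/L1/L2 = DEH/AG/- → run D
t=6: L0/L1/L2 = EH/AGD/- → run E
t=7: L0/L1/L2 = EH/AGD/- → run E
t=8: L0/L1/L2 = H/AGDE/- → run H
t=9: L0/L1/L2 = H/AGDE/- → run H
t=10: L0/L1/L2 = -/AGDEH/- → run A
t=11: L0/L1/L2 = -/AGDEH/- → run A
t=12: L0/L1/L2 = -/AGDEH/- → run A
t=13: L0/L1/L2 = -/AGDEH/- → run A
t=14: L0/L1/L2 = -/GDEH/A → run G
t=15: L0/L1/L2 = -/GDEH/A → run G
t=16: L0/L1/L2 = -/GDEH/A → run G
t=17: L0/L1/L2 = -/GDEH/A → run G
t=18: L0/L1/L2 = -/DEH/AG → run D
t=19: L0/L1/L2 = -/DEH/AG → run D
t=20: L0/L1/L2 = -/DEH/AG → run D
t=21: L0/L1/L2 = -/EH/AG → run E
t=22: L0/L1/L2 = -/EH/AG → run E
t=23: L0/L1/L2 = -/EH/AG → run E
t=24: L0/L1/L2 = -/EH/AG → run E
t=25: L0/L1/L2 = -/H/AGE → run H
t=26: L0/L1/L2 = -/H/AGE → run H
t=27: L0/L1/L2 = -/H/AGE → run H
t=28: L0/L1/L2 = -/H/AGE → run H
t=29: L0/L1/L2 = -/-/AGEH → run A
t=30: L0/L1/L2 = -/-/AGEH → run A
t=31: L0/L1/L2 = -/-/GEH → run G
t=32: L0/L1/L2 = -/-/GEH → run G
t=33: L0/L1/L2 = -/-/EH → run E
t=34: L0/L1/L2 = -/-/EH → run E
t=35: L0/L1/L2 = -/-/H → run H
t=36: L0/L1/L2 = -/-/H → run H
t=37: (idle)
t=38: (idle)
t=39: (idle)
t=40: (idle)
t=41: (idle)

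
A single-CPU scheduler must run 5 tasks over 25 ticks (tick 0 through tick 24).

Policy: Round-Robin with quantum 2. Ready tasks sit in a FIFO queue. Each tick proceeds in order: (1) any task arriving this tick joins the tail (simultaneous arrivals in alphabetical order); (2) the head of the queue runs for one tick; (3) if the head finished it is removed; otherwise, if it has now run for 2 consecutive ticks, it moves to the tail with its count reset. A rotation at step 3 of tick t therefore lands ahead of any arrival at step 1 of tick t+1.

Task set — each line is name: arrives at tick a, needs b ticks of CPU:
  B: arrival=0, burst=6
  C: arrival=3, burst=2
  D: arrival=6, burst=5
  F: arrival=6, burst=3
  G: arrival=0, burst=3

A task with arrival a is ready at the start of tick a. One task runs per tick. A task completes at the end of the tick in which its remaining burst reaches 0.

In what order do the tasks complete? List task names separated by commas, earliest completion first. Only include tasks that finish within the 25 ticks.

t=0: queue=[B,G] q_used=0 → run B
t=1: queue=[B,G] q_used=1 → run B
t=2: queue=[G,B] q_used=0 → run G
t=3: queue=[G,B,C] q_used=1 → run G
t=4: queue=[B,C,G] q_used=0 → run B
t=5: queue=[B,C,G] q_used=1 → run B
t=6: queue=[C,G,B,D,F] q_used=0 → run C
t=7: queue=[C,G,B,D,F] q_used=1 → run C
t=8: queue=[G,B,D,F] q_used=0 → run G
t=9: queue=[B,D,F] q_used=0 → run B
t=10: queue=[B,D,F] q_used=1 → run B
t=11: queue=[D,F] q_used=0 → run D
t=12: queue=[D,F] q_used=1 → run D
t=13: queue=[F,D] q_used=0 → run F
t=14: queue=[F,D] q_used=1 → run F
t=15: queue=[D,F] q_used=0 → run D
t=16: queue=[D,F] q_used=1 → run D
t=17: queue=[F,D] q_used=0 → run F
t=18: queue=[D] q_used=0 → run D
t=19: (idle)
t=20: (idle)
t=21: (idle)
t=22: (idle)
t=23: (idle)
t=24: (idle)

completion order = C, G, B, F, D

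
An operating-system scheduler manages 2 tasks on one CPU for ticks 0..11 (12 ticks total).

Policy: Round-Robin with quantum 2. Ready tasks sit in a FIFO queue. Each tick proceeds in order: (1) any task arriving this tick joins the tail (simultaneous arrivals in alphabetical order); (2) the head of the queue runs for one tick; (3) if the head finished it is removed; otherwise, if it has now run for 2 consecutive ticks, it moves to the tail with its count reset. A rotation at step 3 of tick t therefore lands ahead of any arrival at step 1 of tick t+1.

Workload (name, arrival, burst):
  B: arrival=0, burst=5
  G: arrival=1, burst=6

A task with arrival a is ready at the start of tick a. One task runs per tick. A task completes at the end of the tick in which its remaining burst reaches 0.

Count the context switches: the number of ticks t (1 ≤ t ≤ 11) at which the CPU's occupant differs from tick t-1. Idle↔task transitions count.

t=0: queue=[B] q_used=0 → run B
t=1: queue=[B,G] q_used=1 → run B
t=2: queue=[G,B] q_used=0 → run G
t=3: queue=[G,B] q_used=1 → run G
t=4: queue=[B,G] q_used=0 → run B
t=5: queue=[B,G] q_used=1 → run B
t=6: queue=[G,B] q_used=0 → run G
t=7: queue=[G,B] q_used=1 → run G
t=8: queue=[B,G] q_used=0 → run B
t=9: queue=[G] q_used=0 → run G
t=10: queue=[G] q_used=1 → run G
t=11: (idle)

context switches = 6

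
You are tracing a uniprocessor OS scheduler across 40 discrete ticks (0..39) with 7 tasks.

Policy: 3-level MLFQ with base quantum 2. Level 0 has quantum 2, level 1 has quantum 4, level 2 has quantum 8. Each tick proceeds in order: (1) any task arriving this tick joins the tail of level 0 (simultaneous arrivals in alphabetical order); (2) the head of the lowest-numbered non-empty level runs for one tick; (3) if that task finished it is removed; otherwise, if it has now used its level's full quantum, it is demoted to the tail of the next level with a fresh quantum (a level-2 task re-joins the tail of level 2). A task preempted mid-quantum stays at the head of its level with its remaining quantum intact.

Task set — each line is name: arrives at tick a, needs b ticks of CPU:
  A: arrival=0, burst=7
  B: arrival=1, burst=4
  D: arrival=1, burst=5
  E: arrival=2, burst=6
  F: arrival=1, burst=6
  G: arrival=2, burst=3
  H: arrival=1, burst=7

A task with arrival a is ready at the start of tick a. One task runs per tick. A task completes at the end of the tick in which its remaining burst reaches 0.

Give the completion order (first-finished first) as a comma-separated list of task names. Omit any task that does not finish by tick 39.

completion order = B, D, F, E, G, A, H

t=0: L0/L1/L2 = A/-/- → run A
t=1: L0/L1/L2 = ABDFH/-/- → run A
t=2: L0/L1/L2 = BDFHEG/A/- → run B
t=3: L0/L1/L2 = BDFHEG/A/- → run B
t=4: L0/L1/L2 = DFHEG/AB/- → run D
t=5: L0/L1/L2 = DFHEG/AB/- → run D
t=6: L0/L1/L2 = FHEG/ABD/- → run F
t=7: L0/L1/L2 = FHEG/ABD/- → run F
t=8: L0/L1/L2 = HEG/ABDF/- → run H
t=9: L0/L1/L2 = HEG/ABDF/- → run H
t=10: L0/L1/L2 = EG/ABDFH/- → run E
t=11: L0/L1/L2 = EG/ABDFH/- → run E
t=12: L0/L1/L2 = G/ABDFHE/- → run G
t=13: L0/L1/L2 = G/ABDFHE/- → run G
t=14: L0/L1/L2 = -/ABDFHEG/- → run A
t=15: L0/L1/L2 = -/ABDFHEG/- → run A
t=16: L0/L1/L2 = -/ABDFHEG/- → run A
t=17: L0/L1/L2 = -/ABDFHEG/- → run A
t=18: L0/L1/L2 = -/BDFHEG/A → run B
t=19: L0/L1/L2 = -/BDFHEG/A → run B
t=20: L0/L1/L2 = -/DFHEG/A → run D
t=21: L0/L1/L2 = -/DFHEG/A → run D
t=22: L0/L1/L2 = -/DFHEG/A → run D
t=23: L0/L1/L2 = -/FHEG/A → run F
t=24: L0/L1/L2 = -/FHEG/A → run F
t=25: L0/L1/L2 = -/FHEG/A → run F
t=26: L0/L1/L2 = -/FHEG/A → run F
t=27: L0/L1/L2 = -/HEG/A → run H
t=28: L0/L1/L2 = -/HEG/A → run H
t=29: L0/L1/L2 = -/HEG/A → run H
t=30: L0/L1/L2 = -/HEG/A → run H
t=31: L0/L1/L2 = -/EG/AH → run E
t=32: L0/L1/L2 = -/EG/AH → run E
t=33: L0/L1/L2 = -/EG/AH → run E
t=34: L0/L1/L2 = -/EG/AH → run E
t=35: L0/L1/L2 = -/G/AH → run G
t=36: L0/L1/L2 = -/-/AH → run A
t=37: L0/L1/L2 = -/-/H → run H
t=38: (idle)
t=39: (idle)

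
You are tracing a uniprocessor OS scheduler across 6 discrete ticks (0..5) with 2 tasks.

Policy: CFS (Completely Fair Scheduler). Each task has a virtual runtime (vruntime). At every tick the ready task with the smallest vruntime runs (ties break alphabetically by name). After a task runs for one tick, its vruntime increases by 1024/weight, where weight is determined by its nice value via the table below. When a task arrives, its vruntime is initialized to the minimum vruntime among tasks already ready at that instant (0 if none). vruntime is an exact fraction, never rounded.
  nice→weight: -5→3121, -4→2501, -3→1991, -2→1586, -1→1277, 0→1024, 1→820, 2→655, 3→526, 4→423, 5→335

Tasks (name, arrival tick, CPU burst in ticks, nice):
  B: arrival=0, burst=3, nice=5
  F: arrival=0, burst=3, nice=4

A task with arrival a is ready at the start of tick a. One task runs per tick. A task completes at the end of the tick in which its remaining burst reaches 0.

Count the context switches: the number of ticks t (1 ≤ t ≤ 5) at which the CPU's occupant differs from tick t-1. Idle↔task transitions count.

context switches = 4

t=0: vr[B=0 F=0] → run B
t=1: vr[B=1024/335 F=0] → run F
t=2: vr[B=1024/335 F=1024/423] → run F
t=3: vr[B=1024/335 F=2048/423] → run B
t=4: vr[B=2048/335 F=2048/423] → run F
t=5: vr[B=2048/335] → run B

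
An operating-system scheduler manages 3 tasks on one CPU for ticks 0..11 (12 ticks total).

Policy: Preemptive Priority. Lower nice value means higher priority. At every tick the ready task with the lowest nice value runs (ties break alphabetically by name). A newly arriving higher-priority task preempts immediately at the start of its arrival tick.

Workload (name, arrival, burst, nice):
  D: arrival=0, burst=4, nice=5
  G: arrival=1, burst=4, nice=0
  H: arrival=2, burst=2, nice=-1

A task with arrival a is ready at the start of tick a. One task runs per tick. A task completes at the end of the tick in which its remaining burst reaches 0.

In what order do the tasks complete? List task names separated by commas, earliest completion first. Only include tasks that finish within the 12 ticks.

completion order = H, G, D

t=0: ready={D} → run D
t=1: ready={D,G} → run G
t=2: ready={D,G,H} → run H
t=3: ready={D,G,H} → run H
t=4: ready={D,G} → run G
t=5: ready={D,G} → run G
t=6: ready={D,G} → run G
t=7: ready={D} → run D
t=8: ready={D} → run D
t=9: ready={D} → run D
t=10: (idle)
t=11: (idle)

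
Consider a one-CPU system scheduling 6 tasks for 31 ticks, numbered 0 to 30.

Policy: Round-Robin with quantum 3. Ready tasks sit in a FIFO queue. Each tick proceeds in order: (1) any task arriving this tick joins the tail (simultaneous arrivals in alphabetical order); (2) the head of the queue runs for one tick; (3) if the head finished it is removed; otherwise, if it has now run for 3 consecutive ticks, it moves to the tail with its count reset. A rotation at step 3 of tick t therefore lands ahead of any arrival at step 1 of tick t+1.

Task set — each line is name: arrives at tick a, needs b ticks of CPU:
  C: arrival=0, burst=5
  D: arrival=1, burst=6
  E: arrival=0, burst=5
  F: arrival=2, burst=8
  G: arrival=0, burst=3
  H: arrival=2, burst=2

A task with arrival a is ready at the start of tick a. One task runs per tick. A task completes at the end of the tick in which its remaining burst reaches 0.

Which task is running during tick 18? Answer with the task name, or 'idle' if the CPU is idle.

t=0: queue=[C,E,G] q_used=0 → run C
t=1: queue=[C,E,G,D] q_used=1 → run C
t=2: queue=[C,E,G,D,F,H] q_used=2 → run C
t=3: queue=[E,G,D,F,H,C] q_used=0 → run E
t=4: queue=[E,G,D,F,H,C] q_used=1 → run E
t=5: queue=[E,G,D,F,H,C] q_used=2 → run E
t=6: queue=[G,D,F,H,C,E] q_used=0 → run G
t=7: queue=[G,D,F,H,C,E] q_used=1 → run G
t=8: queue=[G,D,F,H,C,E] q_used=2 → run G
t=9: queue=[D,F,H,C,E] q_used=0 → run D
t=10: queue=[D,F,H,C,E] q_used=1 → run D
t=11: queue=[D,F,H,C,E] q_used=2 → run D
t=12: queue=[F,H,C,E,D] q_used=0 → run F
t=13: queue=[F,H,C,E,D] q_used=1 → run F
t=14: queue=[F,H,C,E,D] q_used=2 → run F
t=15: queue=[H,C,E,D,F] q_used=0 → run H
t=16: queue=[H,C,E,D,F] q_used=1 → run H
t=17: queue=[C,E,D,F] q_used=0 → run C
t=18: queue=[C,E,D,F] q_used=1 → run C
t=19: queue=[E,D,F] q_used=0 → run E
t=20: queue=[E,D,F] q_used=1 → run E
t=21: queue=[D,F] q_used=0 → run D
t=22: queue=[D,F] q_used=1 → run D
t=23: queue=[D,F] q_used=2 → run D
t=24: queue=[F] q_used=0 → run F
t=25: queue=[F] q_used=1 → run F
t=26: queue=[F] q_used=2 → run F
t=27: queue=[F] q_used=0 → run F
t=28: queue=[F] q_used=1 → run F
t=29: (idle)
t=30: (idle)

running at tick 18 = C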